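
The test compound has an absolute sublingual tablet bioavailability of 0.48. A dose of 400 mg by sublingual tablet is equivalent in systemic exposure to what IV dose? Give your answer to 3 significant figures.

Systemic exposure from an extravascular dose = F × D_ev, so the equivalent IV dose is F × D_ev.
D_iv = F × D_ev = 0.48 × 400 = 192 mg

D_iv = 192 mg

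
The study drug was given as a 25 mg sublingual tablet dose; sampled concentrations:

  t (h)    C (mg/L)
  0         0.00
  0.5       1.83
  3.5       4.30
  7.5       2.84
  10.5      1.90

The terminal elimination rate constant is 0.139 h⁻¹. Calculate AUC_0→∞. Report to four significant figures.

Trapezoidal AUC_0→10.5:
  [0→0.5]: (0.00+1.83)/2 × 0.5 = 0.4575
  [0.5→3.5]: (1.83+4.30)/2 × 3 = 9.195
  [3.5→7.5]: (4.30+2.84)/2 × 4 = 14.28
  [7.5→10.5]: (2.84+1.90)/2 × 3 = 7.11
  Sum = 31.0425 mg/L·h
Extrapolated tail: C_last / k_e = 1.90 / 0.139 = 13.669
AUC_0→∞ = 31.0425 + 13.669 = 44.7115 mg/L·h

AUC = 44.71 mg/L·h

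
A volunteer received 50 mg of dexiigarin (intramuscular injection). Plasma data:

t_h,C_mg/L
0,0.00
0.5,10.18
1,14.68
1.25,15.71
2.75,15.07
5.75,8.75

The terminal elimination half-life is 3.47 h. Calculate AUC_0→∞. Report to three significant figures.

AUC = 115 mg/L·h

Trapezoidal AUC_0→5.75:
  [0→0.5]: (0.00+10.18)/2 × 0.5 = 2.545
  [0.5→1]: (10.18+14.68)/2 × 0.5 = 6.215
  [1→1.25]: (14.68+15.71)/2 × 0.25 = 3.79875
  [1.25→2.75]: (15.71+15.07)/2 × 1.5 = 23.085
  [2.75→5.75]: (15.07+8.75)/2 × 3 = 35.73
  Sum = 71.37375 mg/L·h
k_e = ln2 / t½ = 0.693147 / 3.47 = 0.1998 h^-1
Extrapolated tail: C_last / k_e = 8.75 / 0.1998 = 43.794
AUC_0→∞ = 71.37375 + 43.794 = 115.16775 mg/L·h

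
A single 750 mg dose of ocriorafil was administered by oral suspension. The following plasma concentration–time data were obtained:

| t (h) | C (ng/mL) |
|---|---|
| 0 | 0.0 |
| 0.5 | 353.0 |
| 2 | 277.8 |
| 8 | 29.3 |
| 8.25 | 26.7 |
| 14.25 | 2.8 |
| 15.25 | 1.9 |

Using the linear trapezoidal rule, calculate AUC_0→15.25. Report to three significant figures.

Trapezoidal AUC_0→15.25:
  [0→0.5]: (0.0+353.0)/2 × 0.5 = 88.25
  [0.5→2]: (353.0+277.8)/2 × 1.5 = 473.1
  [2→8]: (277.8+29.3)/2 × 6 = 921.3
  [8→8.25]: (29.3+26.7)/2 × 0.25 = 7.0
  [8.25→14.25]: (26.7+2.8)/2 × 6 = 88.5
  [14.25→15.25]: (2.8+1.9)/2 × 1 = 2.35
  Sum = 1580.5 ng/mL·h

AUC = 1580 ng/mL·h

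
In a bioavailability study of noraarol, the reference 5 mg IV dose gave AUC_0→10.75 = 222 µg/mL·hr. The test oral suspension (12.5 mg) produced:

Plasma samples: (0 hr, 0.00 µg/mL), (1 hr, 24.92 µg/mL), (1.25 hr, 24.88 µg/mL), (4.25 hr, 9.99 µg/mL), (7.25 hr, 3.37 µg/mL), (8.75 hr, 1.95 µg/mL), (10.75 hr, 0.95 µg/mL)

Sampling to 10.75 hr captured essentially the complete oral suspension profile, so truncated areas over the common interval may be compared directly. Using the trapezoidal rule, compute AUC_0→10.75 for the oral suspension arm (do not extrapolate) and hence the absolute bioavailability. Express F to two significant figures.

F = 0.18

Trapezoidal AUC_0→10.75 (oral suspension):
  [0→1]: (0.00+24.92)/2 × 1 = 12.46
  [1→1.25]: (24.92+24.88)/2 × 0.25 = 6.225
  [1.25→4.25]: (24.88+9.99)/2 × 3 = 52.305
  [4.25→7.25]: (9.99+3.37)/2 × 3 = 20.04
  [7.25→8.75]: (3.37+1.95)/2 × 1.5 = 3.99
  [8.75→10.75]: (1.95+0.95)/2 × 2 = 2.9
  Sum = 97.92 µg/mL·hr
F = (AUC_ev/D_ev)/(AUC_iv/D_iv) = (97.92/12.5)/(222/5) = 7.8336/44.4 = 0.1764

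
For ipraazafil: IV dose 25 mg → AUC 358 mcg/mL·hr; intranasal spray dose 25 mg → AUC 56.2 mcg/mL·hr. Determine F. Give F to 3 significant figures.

F = (AUC_ev / D_ev) / (AUC_iv / D_iv)
  = (56.2/25) / (358/25)
  = 2.248 / 14.32 = 0.1570

F = 0.157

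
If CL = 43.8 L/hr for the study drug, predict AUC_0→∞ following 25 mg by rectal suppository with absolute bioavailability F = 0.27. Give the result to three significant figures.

AUC = 0.154 mg/L·hr

AUC_0→∞ = F × Dose / CL
        = 0.27 × 25 / 43.8 = 0.15411 mg/L·hr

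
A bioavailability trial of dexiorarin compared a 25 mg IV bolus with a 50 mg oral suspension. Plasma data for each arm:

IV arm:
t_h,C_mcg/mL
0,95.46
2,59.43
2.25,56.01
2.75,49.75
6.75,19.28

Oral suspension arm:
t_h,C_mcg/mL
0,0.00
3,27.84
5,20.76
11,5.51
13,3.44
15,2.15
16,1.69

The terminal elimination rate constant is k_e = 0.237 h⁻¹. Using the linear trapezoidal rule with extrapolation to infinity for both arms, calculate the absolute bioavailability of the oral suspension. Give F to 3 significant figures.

Trapezoidal AUC_0→6.75 (IV):
  [0→2]: (95.46+59.43)/2 × 2 = 154.89
  [2→2.25]: (59.43+56.01)/2 × 0.25 = 14.43
  [2.25→2.75]: (56.01+49.75)/2 × 0.5 = 26.44
  [2.75→6.75]: (49.75+19.28)/2 × 4 = 138.06
  Sum = 333.82 mcg/mL·h
IV tail: 19.28/0.237 = 81.350; AUC_iv,0→∞ = 333.82 + 81.350 = 415.17 mcg/mL·h
Trapezoidal AUC_0→16 (oral suspension):
  [0→3]: (0.00+27.84)/2 × 3 = 41.76
  [3→5]: (27.84+20.76)/2 × 2 = 48.6
  [5→11]: (20.76+5.51)/2 × 6 = 78.81
  [11→13]: (5.51+3.44)/2 × 2 = 8.95
  [13→15]: (3.44+2.15)/2 × 2 = 5.59
  [15→16]: (2.15+1.69)/2 × 1 = 1.92
  Sum = 185.63 mcg/mL·h
oral suspension tail: 1.69/0.237 = 7.131; AUC_ev,0→∞ = 185.63 + 7.131 = 192.761 mcg/mL·h
F = (AUC_ev/D_ev)/(AUC_iv/D_iv) = (192.761/50)/(415.17/25) = 3.85522/16.6068 = 0.2321

F = 0.232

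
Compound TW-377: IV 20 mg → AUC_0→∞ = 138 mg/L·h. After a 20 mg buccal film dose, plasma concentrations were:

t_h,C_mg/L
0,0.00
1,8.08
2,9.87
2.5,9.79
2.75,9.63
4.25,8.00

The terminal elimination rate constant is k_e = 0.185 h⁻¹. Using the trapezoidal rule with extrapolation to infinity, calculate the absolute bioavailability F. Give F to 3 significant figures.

F = 0.557

Trapezoidal AUC_0→4.25 (buccal film):
  [0→1]: (0.00+8.08)/2 × 1 = 4.04
  [1→2]: (8.08+9.87)/2 × 1 = 8.975
  [2→2.5]: (9.87+9.79)/2 × 0.5 = 4.915
  [2.5→2.75]: (9.79+9.63)/2 × 0.25 = 2.4275
  [2.75→4.25]: (9.63+8.00)/2 × 1.5 = 13.2225
  Sum = 33.58 mg/L·h
Tail: C_last/k_e = 8.00/0.185 = 43.243
AUC_0→∞ (buccal film) = 33.58 + 43.243 = 76.823 mg/L·h
F = (AUC_ev/D_ev)/(AUC_iv/D_iv) = (76.823/20)/(138/20) = 3.84115/6.9 = 0.5567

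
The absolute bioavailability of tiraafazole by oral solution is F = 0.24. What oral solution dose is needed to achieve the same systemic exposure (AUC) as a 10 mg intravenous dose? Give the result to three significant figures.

For equal systemic exposure: F × D_ev = D_iv
D_ev = D_iv / F = 10 / 0.24 = 41.6667 mg

D_oral = 41.7 mg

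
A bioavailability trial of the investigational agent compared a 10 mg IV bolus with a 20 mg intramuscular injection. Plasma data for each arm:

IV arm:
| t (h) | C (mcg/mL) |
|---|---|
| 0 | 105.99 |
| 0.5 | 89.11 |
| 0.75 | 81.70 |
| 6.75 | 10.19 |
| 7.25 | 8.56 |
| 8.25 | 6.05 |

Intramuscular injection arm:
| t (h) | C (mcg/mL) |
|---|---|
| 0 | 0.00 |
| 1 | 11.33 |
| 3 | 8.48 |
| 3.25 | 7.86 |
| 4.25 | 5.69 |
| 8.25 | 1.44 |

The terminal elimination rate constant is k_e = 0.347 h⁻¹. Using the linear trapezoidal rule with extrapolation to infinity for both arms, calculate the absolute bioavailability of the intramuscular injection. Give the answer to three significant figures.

F = 0.0702

Trapezoidal AUC_0→8.25 (IV):
  [0→0.5]: (105.99+89.11)/2 × 0.5 = 48.775
  [0.5→0.75]: (89.11+81.70)/2 × 0.25 = 21.35125
  [0.75→6.75]: (81.70+10.19)/2 × 6 = 275.67
  [6.75→7.25]: (10.19+8.56)/2 × 0.5 = 4.6875
  [7.25→8.25]: (8.56+6.05)/2 × 1 = 7.305
  Sum = 357.78875 mcg/mL·h
IV tail: 6.05/0.347 = 17.435; AUC_iv,0→∞ = 357.78875 + 17.435 = 375.22375 mcg/mL·h
Trapezoidal AUC_0→8.25 (intramuscular injection):
  [0→1]: (0.00+11.33)/2 × 1 = 5.665
  [1→3]: (11.33+8.48)/2 × 2 = 19.81
  [3→3.25]: (8.48+7.86)/2 × 0.25 = 2.0425
  [3.25→4.25]: (7.86+5.69)/2 × 1 = 6.775
  [4.25→8.25]: (5.69+1.44)/2 × 4 = 14.26
  Sum = 48.5525 mcg/mL·h
intramuscular injection tail: 1.44/0.347 = 4.150; AUC_ev,0→∞ = 48.5525 + 4.150 = 52.7025 mcg/mL·h
F = (AUC_ev/D_ev)/(AUC_iv/D_iv) = (52.7025/20)/(375.22375/10) = 2.635125/37.522375 = 0.0702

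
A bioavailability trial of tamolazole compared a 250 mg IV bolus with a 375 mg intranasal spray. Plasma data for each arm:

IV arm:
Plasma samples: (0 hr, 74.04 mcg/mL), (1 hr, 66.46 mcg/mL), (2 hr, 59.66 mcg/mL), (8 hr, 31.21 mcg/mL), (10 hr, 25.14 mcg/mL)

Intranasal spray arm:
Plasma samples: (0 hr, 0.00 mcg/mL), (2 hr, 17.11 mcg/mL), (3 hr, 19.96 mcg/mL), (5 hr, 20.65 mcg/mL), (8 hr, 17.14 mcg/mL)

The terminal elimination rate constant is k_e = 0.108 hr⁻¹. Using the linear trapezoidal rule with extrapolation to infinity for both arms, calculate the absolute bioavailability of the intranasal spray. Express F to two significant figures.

F = 0.28

Trapezoidal AUC_0→10 (IV):
  [0→1]: (74.04+66.46)/2 × 1 = 70.25
  [1→2]: (66.46+59.66)/2 × 1 = 63.06
  [2→8]: (59.66+31.21)/2 × 6 = 272.61
  [8→10]: (31.21+25.14)/2 × 2 = 56.35
  Sum = 462.27 mcg/mL·hr
IV tail: 25.14/0.108 = 232.778; AUC_iv,0→∞ = 462.27 + 232.778 = 695.048 mcg/mL·hr
Trapezoidal AUC_0→8 (intranasal spray):
  [0→2]: (0.00+17.11)/2 × 2 = 17.11
  [2→3]: (17.11+19.96)/2 × 1 = 18.535
  [3→5]: (19.96+20.65)/2 × 2 = 40.61
  [5→8]: (20.65+17.14)/2 × 3 = 56.685
  Sum = 132.94 mcg/mL·hr
intranasal spray tail: 17.14/0.108 = 158.704; AUC_ev,0→∞ = 132.94 + 158.704 = 291.644 mcg/mL·hr
F = (AUC_ev/D_ev)/(AUC_iv/D_iv) = (291.644/375)/(695.048/250) = 0.777717/2.780192 = 0.2797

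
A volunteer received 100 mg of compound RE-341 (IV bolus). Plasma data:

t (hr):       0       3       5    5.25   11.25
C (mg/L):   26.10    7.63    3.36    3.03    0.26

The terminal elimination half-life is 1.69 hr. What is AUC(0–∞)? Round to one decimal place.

Trapezoidal AUC_0→11.25:
  [0→3]: (26.10+7.63)/2 × 3 = 50.595
  [3→5]: (7.63+3.36)/2 × 2 = 10.99
  [5→5.25]: (3.36+3.03)/2 × 0.25 = 0.79875
  [5.25→11.25]: (3.03+0.26)/2 × 6 = 9.87
  Sum = 72.25375 mg/L·hr
k_e = ln2 / t½ = 0.693147 / 1.69 = 0.4101 hr^-1
Extrapolated tail: C_last / k_e = 0.26 / 0.4101 = 0.634
AUC_0→∞ = 72.25375 + 0.634 = 72.88775 mg/L·hr

AUC = 72.9 mg/L·hr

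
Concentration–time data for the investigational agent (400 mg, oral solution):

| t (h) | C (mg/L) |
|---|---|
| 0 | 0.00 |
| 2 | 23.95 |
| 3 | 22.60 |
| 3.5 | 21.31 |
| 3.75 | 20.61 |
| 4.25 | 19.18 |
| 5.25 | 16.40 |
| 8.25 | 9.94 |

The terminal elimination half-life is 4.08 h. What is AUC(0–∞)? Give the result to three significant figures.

AUC = 189 mg/L·h

Trapezoidal AUC_0→8.25:
  [0→2]: (0.00+23.95)/2 × 2 = 23.95
  [2→3]: (23.95+22.60)/2 × 1 = 23.275
  [3→3.5]: (22.60+21.31)/2 × 0.5 = 10.9775
  [3.5→3.75]: (21.31+20.61)/2 × 0.25 = 5.24
  [3.75→4.25]: (20.61+19.18)/2 × 0.5 = 9.9475
  [4.25→5.25]: (19.18+16.40)/2 × 1 = 17.79
  [5.25→8.25]: (16.40+9.94)/2 × 3 = 39.51
  Sum = 130.69 mg/L·h
k_e = ln2 / t½ = 0.693147 / 4.08 = 0.1699 h^-1
Extrapolated tail: C_last / k_e = 9.94 / 0.1699 = 58.505
AUC_0→∞ = 130.69 + 58.505 = 189.195 mg/L·h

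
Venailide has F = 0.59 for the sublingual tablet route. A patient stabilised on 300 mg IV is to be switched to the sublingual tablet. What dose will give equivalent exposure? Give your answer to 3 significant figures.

D_sublingual = 508 mg

For equal systemic exposure: F × D_ev = D_iv
D_ev = D_iv / F = 300 / 0.59 = 508.475 mg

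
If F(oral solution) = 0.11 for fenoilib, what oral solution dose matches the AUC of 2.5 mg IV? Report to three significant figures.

For equal systemic exposure: F × D_ev = D_iv
D_ev = D_iv / F = 2.5 / 0.11 = 22.7273 mg

D_oral = 22.7 mg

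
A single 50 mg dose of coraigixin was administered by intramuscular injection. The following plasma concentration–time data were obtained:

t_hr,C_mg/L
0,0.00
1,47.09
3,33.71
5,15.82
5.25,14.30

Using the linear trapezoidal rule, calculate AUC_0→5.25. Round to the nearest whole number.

AUC = 158 mg/L·hr

Trapezoidal AUC_0→5.25:
  [0→1]: (0.00+47.09)/2 × 1 = 23.545
  [1→3]: (47.09+33.71)/2 × 2 = 80.8
  [3→5]: (33.71+15.82)/2 × 2 = 49.53
  [5→5.25]: (15.82+14.30)/2 × 0.25 = 3.765
  Sum = 157.64 mg/L·hr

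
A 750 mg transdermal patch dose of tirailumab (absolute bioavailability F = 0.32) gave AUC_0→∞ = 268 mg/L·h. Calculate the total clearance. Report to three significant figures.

CL = 0.896 L/h

CL = F × Dose / AUC_0→∞
   = 0.32 × 750 / 268 = 0.895522 L/h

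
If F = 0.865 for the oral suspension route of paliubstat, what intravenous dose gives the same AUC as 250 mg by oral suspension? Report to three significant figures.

D_iv = 216 mg

Systemic exposure from an extravascular dose = F × D_ev, so the equivalent IV dose is F × D_ev.
D_iv = F × D_ev = 0.865 × 250 = 216.25 mg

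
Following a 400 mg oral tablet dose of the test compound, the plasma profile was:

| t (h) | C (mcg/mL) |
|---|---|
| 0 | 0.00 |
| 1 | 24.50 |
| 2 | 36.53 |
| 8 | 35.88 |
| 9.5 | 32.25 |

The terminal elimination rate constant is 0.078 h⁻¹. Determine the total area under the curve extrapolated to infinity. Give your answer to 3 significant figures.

AUC = 725 mcg/mL·h

Trapezoidal AUC_0→9.5:
  [0→1]: (0.00+24.50)/2 × 1 = 12.25
  [1→2]: (24.50+36.53)/2 × 1 = 30.515
  [2→8]: (36.53+35.88)/2 × 6 = 217.23
  [8→9.5]: (35.88+32.25)/2 × 1.5 = 51.0975
  Sum = 311.0925 mcg/mL·h
Extrapolated tail: C_last / k_e = 32.25 / 0.078 = 413.462
AUC_0→∞ = 311.0925 + 413.462 = 724.5545 mcg/mL·h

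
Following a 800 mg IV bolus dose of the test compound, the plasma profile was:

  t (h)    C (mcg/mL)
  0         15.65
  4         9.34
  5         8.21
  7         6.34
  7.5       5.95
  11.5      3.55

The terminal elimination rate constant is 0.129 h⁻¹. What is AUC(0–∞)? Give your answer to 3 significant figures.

AUC = 123 mcg/mL·h

Trapezoidal AUC_0→11.5:
  [0→4]: (15.65+9.34)/2 × 4 = 49.98
  [4→5]: (9.34+8.21)/2 × 1 = 8.775
  [5→7]: (8.21+6.34)/2 × 2 = 14.55
  [7→7.5]: (6.34+5.95)/2 × 0.5 = 3.0725
  [7.5→11.5]: (5.95+3.55)/2 × 4 = 19.0
  Sum = 95.3775 mcg/mL·h
Extrapolated tail: C_last / k_e = 3.55 / 0.129 = 27.519
AUC_0→∞ = 95.3775 + 27.519 = 122.8965 mcg/mL·h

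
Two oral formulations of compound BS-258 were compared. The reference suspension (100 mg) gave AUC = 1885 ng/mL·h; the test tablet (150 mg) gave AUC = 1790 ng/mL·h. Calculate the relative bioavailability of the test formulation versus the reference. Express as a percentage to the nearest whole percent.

F_rel = (AUC_test/D_test) / (AUC_ref/D_ref)
      = (1790/150) / (1885/100)
      = 11.9333 / 18.85 = 0.6331 = 63.31%

F_rel = 63%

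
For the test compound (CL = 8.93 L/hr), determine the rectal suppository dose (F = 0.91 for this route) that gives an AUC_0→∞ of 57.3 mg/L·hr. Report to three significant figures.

Dose = 562 mg

Dose = CL × AUC_0→∞ / F
     = 8.93 × 57.3 / 0.91 = 562.296 mg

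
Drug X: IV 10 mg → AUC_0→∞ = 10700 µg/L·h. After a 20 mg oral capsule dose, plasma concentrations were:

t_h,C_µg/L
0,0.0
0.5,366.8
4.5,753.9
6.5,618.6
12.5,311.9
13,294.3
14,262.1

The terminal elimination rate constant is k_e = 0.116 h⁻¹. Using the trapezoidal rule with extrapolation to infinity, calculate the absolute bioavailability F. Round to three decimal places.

F = 0.429

Trapezoidal AUC_0→14 (oral capsule):
  [0→0.5]: (0.0+366.8)/2 × 0.5 = 91.7
  [0.5→4.5]: (366.8+753.9)/2 × 4 = 2241.4
  [4.5→6.5]: (753.9+618.6)/2 × 2 = 1372.5
  [6.5→12.5]: (618.6+311.9)/2 × 6 = 2791.5
  [12.5→13]: (311.9+294.3)/2 × 0.5 = 151.55
  [13→14]: (294.3+262.1)/2 × 1 = 278.2
  Sum = 6926.85 µg/L·h
Tail: C_last/k_e = 262.1/0.116 = 2259.483
AUC_0→∞ (oral capsule) = 6926.85 + 2259.483 = 9186.333 µg/L·h
F = (AUC_ev/D_ev)/(AUC_iv/D_iv) = (9186.333/20)/(10700/10) = 459.31665/1070 = 0.4293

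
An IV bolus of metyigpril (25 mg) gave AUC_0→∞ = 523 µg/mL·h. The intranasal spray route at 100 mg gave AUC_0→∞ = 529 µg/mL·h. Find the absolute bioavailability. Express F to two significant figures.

F = 0.25

F = (AUC_ev / D_ev) / (AUC_iv / D_iv)
  = (529/100) / (523/25)
  = 5.29 / 20.92 = 0.2529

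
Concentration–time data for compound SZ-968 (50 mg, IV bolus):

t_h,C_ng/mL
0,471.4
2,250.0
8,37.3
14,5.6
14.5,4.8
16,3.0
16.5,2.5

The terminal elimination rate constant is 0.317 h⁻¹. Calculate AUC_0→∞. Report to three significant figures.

AUC = 1730 ng/mL·h

Trapezoidal AUC_0→16.5:
  [0→2]: (471.4+250.0)/2 × 2 = 721.4
  [2→8]: (250.0+37.3)/2 × 6 = 861.9
  [8→14]: (37.3+5.6)/2 × 6 = 128.7
  [14→14.5]: (5.6+4.8)/2 × 0.5 = 2.6
  [14.5→16]: (4.8+3.0)/2 × 1.5 = 5.85
  [16→16.5]: (3.0+2.5)/2 × 0.5 = 1.375
  Sum = 1721.825 ng/mL·h
Extrapolated tail: C_last / k_e = 2.5 / 0.317 = 7.886
AUC_0→∞ = 1721.825 + 7.886 = 1729.711 ng/mL·h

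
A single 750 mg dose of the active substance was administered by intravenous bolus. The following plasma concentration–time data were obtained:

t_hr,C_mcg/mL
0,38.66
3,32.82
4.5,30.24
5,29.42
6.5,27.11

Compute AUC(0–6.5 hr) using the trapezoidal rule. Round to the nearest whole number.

AUC = 212 mcg/mL·hr

Trapezoidal AUC_0→6.5:
  [0→3]: (38.66+32.82)/2 × 3 = 107.22
  [3→4.5]: (32.82+30.24)/2 × 1.5 = 47.295
  [4.5→5]: (30.24+29.42)/2 × 0.5 = 14.915
  [5→6.5]: (29.42+27.11)/2 × 1.5 = 42.3975
  Sum = 211.8275 mcg/mL·hr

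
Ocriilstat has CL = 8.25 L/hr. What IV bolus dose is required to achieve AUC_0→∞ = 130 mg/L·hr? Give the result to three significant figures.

Dose_iv = CL × AUC_0→∞
     = 8.25 × 130 = 1072.5 mg

Dose = 1070 mg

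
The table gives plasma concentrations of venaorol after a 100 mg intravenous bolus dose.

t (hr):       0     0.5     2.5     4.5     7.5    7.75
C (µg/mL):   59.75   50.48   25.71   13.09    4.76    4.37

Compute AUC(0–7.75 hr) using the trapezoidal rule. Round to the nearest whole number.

AUC = 170 µg/mL·hr

Trapezoidal AUC_0→7.75:
  [0→0.5]: (59.75+50.48)/2 × 0.5 = 27.5575
  [0.5→2.5]: (50.48+25.71)/2 × 2 = 76.19
  [2.5→4.5]: (25.71+13.09)/2 × 2 = 38.8
  [4.5→7.5]: (13.09+4.76)/2 × 3 = 26.775
  [7.5→7.75]: (4.76+4.37)/2 × 0.25 = 1.14125
  Sum = 170.46375 µg/mL·hr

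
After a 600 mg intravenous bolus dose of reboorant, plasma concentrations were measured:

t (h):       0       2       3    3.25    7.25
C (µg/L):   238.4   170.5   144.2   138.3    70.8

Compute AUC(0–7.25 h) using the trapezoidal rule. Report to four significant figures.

Trapezoidal AUC_0→7.25:
  [0→2]: (238.4+170.5)/2 × 2 = 408.9
  [2→3]: (170.5+144.2)/2 × 1 = 157.35
  [3→3.25]: (144.2+138.3)/2 × 0.25 = 35.3125
  [3.25→7.25]: (138.3+70.8)/2 × 4 = 418.2
  Sum = 1019.7625 µg/L·h

AUC = 1020 µg/L·h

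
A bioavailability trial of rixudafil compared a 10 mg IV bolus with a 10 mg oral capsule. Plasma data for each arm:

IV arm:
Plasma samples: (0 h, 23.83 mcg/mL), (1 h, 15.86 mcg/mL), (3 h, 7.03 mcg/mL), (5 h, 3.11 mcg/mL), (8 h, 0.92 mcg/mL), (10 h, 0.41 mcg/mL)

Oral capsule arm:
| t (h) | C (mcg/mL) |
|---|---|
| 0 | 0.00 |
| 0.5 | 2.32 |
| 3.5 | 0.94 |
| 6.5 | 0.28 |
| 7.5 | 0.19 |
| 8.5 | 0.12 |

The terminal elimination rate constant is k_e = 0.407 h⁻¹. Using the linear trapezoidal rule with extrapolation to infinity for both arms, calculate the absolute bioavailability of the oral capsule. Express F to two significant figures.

F = 0.13

Trapezoidal AUC_0→10 (IV):
  [0→1]: (23.83+15.86)/2 × 1 = 19.845
  [1→3]: (15.86+7.03)/2 × 2 = 22.89
  [3→5]: (7.03+3.11)/2 × 2 = 10.14
  [5→8]: (3.11+0.92)/2 × 3 = 6.045
  [8→10]: (0.92+0.41)/2 × 2 = 1.33
  Sum = 60.25 mcg/mL·h
IV tail: 0.41/0.407 = 1.007; AUC_iv,0→∞ = 60.25 + 1.007 = 61.257 mcg/mL·h
Trapezoidal AUC_0→8.5 (oral capsule):
  [0→0.5]: (0.00+2.32)/2 × 0.5 = 0.58
  [0.5→3.5]: (2.32+0.94)/2 × 3 = 4.89
  [3.5→6.5]: (0.94+0.28)/2 × 3 = 1.83
  [6.5→7.5]: (0.28+0.19)/2 × 1 = 0.235
  [7.5→8.5]: (0.19+0.12)/2 × 1 = 0.155
  Sum = 7.69 mcg/mL·h
oral capsule tail: 0.12/0.407 = 0.295; AUC_ev,0→∞ = 7.69 + 0.295 = 7.985 mcg/mL·h
F = (AUC_ev/D_ev)/(AUC_iv/D_iv) = (7.985/10)/(61.257/10) = 0.7985/6.1257 = 0.1304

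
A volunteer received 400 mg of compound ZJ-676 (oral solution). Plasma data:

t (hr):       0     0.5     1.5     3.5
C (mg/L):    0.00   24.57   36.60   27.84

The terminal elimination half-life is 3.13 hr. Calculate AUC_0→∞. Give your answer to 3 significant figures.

Trapezoidal AUC_0→3.5:
  [0→0.5]: (0.00+24.57)/2 × 0.5 = 6.1425
  [0.5→1.5]: (24.57+36.60)/2 × 1 = 30.585
  [1.5→3.5]: (36.60+27.84)/2 × 2 = 64.44
  Sum = 101.1675 mg/L·hr
k_e = ln2 / t½ = 0.693147 / 3.13 = 0.2215 hr^-1
Extrapolated tail: C_last / k_e = 27.84 / 0.2215 = 125.688
AUC_0→∞ = 101.1675 + 125.688 = 226.8555 mg/L·hr

AUC = 227 mg/L·hr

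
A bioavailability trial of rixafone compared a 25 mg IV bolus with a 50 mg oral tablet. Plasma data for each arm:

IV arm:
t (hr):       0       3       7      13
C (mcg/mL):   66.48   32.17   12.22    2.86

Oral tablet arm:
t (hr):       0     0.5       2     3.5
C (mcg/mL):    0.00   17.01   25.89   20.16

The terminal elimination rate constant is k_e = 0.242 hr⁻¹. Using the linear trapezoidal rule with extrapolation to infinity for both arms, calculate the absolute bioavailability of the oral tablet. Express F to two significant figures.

Trapezoidal AUC_0→13 (IV):
  [0→3]: (66.48+32.17)/2 × 3 = 147.975
  [3→7]: (32.17+12.22)/2 × 4 = 88.78
  [7→13]: (12.22+2.86)/2 × 6 = 45.24
  Sum = 281.995 mcg/mL·hr
IV tail: 2.86/0.242 = 11.818; AUC_iv,0→∞ = 281.995 + 11.818 = 293.813 mcg/mL·hr
Trapezoidal AUC_0→3.5 (oral tablet):
  [0→0.5]: (0.00+17.01)/2 × 0.5 = 4.2525
  [0.5→2]: (17.01+25.89)/2 × 1.5 = 32.175
  [2→3.5]: (25.89+20.16)/2 × 1.5 = 34.5375
  Sum = 70.965 mcg/mL·hr
oral tablet tail: 20.16/0.242 = 83.306; AUC_ev,0→∞ = 70.965 + 83.306 = 154.271 mcg/mL·hr
F = (AUC_ev/D_ev)/(AUC_iv/D_iv) = (154.271/50)/(293.813/25) = 3.08542/11.75252 = 0.2625

F = 0.26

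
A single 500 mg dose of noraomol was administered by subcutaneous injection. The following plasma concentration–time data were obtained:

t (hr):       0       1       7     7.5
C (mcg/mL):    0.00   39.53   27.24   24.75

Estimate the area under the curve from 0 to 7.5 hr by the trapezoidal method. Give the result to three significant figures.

AUC = 233 mcg/mL·hr

Trapezoidal AUC_0→7.5:
  [0→1]: (0.00+39.53)/2 × 1 = 19.765
  [1→7]: (39.53+27.24)/2 × 6 = 200.31
  [7→7.5]: (27.24+24.75)/2 × 0.5 = 12.9975
  Sum = 233.0725 mcg/mL·hr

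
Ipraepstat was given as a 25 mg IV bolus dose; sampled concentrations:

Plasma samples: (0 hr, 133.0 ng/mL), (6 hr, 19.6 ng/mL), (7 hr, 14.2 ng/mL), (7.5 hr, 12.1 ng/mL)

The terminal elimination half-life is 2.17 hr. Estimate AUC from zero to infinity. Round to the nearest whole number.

AUC = 519 ng/mL·hr

Trapezoidal AUC_0→7.5:
  [0→6]: (133.0+19.6)/2 × 6 = 457.8
  [6→7]: (19.6+14.2)/2 × 1 = 16.9
  [7→7.5]: (14.2+12.1)/2 × 0.5 = 6.575
  Sum = 481.275 ng/mL·hr
k_e = ln2 / t½ = 0.693147 / 2.17 = 0.3194 hr^-1
Extrapolated tail: C_last / k_e = 12.1 / 0.3194 = 37.884
AUC_0→∞ = 481.275 + 37.884 = 519.159 ng/mL·hr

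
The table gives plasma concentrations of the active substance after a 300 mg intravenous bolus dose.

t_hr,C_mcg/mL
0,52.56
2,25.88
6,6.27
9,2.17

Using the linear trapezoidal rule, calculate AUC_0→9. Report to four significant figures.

Trapezoidal AUC_0→9:
  [0→2]: (52.56+25.88)/2 × 2 = 78.44
  [2→6]: (25.88+6.27)/2 × 4 = 64.3
  [6→9]: (6.27+2.17)/2 × 3 = 12.66
  Sum = 155.4 mcg/mL·hr

AUC = 155.4 mcg/mL·hr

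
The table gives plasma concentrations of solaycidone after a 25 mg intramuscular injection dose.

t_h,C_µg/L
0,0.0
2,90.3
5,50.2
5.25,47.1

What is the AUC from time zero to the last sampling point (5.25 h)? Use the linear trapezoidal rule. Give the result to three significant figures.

AUC = 313 µg/L·h

Trapezoidal AUC_0→5.25:
  [0→2]: (0.0+90.3)/2 × 2 = 90.3
  [2→5]: (90.3+50.2)/2 × 3 = 210.75
  [5→5.25]: (50.2+47.1)/2 × 0.25 = 12.1625
  Sum = 313.2125 µg/L·h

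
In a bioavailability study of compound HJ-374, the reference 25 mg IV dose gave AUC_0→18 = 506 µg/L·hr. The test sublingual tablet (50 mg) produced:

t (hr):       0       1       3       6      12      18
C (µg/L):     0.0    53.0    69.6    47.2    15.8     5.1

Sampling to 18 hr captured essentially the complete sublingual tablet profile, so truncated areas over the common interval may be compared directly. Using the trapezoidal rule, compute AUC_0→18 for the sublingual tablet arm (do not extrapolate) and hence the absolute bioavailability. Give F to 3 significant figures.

F = 0.569

Trapezoidal AUC_0→18 (sublingual tablet):
  [0→1]: (0.0+53.0)/2 × 1 = 26.5
  [1→3]: (53.0+69.6)/2 × 2 = 122.6
  [3→6]: (69.6+47.2)/2 × 3 = 175.2
  [6→12]: (47.2+15.8)/2 × 6 = 189.0
  [12→18]: (15.8+5.1)/2 × 6 = 62.7
  Sum = 576.0 µg/L·hr
F = (AUC_ev/D_ev)/(AUC_iv/D_iv) = (576.0/50)/(506/25) = 11.52/20.24 = 0.5692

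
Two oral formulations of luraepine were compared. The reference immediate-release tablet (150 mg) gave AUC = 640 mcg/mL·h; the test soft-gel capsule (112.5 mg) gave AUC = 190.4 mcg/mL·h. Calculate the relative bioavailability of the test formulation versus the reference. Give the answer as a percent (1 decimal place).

F_rel = (AUC_test/D_test) / (AUC_ref/D_ref)
      = (190.4/112.5) / (640/150)
      = 1.69244 / 4.26667 = 0.3967 = 39.67%

F_rel = 39.7%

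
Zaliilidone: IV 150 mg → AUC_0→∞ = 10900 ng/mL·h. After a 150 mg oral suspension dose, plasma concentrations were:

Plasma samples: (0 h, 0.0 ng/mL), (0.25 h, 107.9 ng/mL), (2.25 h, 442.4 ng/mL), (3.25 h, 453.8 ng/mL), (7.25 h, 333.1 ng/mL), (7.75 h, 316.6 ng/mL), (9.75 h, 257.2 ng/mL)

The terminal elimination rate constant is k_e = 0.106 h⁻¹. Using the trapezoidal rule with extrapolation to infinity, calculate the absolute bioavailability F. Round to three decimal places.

F = 0.527

Trapezoidal AUC_0→9.75 (oral suspension):
  [0→0.25]: (0.0+107.9)/2 × 0.25 = 13.4875
  [0.25→2.25]: (107.9+442.4)/2 × 2 = 550.3
  [2.25→3.25]: (442.4+453.8)/2 × 1 = 448.1
  [3.25→7.25]: (453.8+333.1)/2 × 4 = 1573.8
  [7.25→7.75]: (333.1+316.6)/2 × 0.5 = 162.425
  [7.75→9.75]: (316.6+257.2)/2 × 2 = 573.8
  Sum = 3321.9125 ng/mL·h
Tail: C_last/k_e = 257.2/0.106 = 2426.415
AUC_0→∞ (oral suspension) = 3321.9125 + 2426.415 = 5748.3275 ng/mL·h
F = (AUC_ev/D_ev)/(AUC_iv/D_iv) = (5748.3275/150)/(10900/150) = 38.3222/72.6667 = 0.5274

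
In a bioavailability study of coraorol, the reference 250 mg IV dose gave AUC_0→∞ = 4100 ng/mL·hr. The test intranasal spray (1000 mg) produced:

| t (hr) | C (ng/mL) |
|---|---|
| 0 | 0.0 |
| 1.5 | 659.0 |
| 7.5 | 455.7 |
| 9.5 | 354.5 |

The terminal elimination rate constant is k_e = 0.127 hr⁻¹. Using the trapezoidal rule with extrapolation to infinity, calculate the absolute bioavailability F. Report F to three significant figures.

Trapezoidal AUC_0→9.5 (intranasal spray):
  [0→1.5]: (0.0+659.0)/2 × 1.5 = 494.25
  [1.5→7.5]: (659.0+455.7)/2 × 6 = 3344.1
  [7.5→9.5]: (455.7+354.5)/2 × 2 = 810.2
  Sum = 4648.55 ng/mL·hr
Tail: C_last/k_e = 354.5/0.127 = 2791.339
AUC_0→∞ (intranasal spray) = 4648.55 + 2791.339 = 7439.889 ng/mL·hr
F = (AUC_ev/D_ev)/(AUC_iv/D_iv) = (7439.889/1000)/(4100/250) = 7.439889/16.4 = 0.4537

F = 0.454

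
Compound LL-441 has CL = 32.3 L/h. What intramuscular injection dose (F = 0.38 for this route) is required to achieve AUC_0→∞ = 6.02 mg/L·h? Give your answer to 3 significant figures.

Dose = 512 mg

Dose = CL × AUC_0→∞ / F
     = 32.3 × 6.02 / 0.38 = 511.7 mg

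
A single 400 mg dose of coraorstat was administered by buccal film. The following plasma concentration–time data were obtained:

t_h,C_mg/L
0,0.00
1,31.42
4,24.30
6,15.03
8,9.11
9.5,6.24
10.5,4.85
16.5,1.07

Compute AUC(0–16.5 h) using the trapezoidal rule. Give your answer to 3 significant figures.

AUC = 198 mg/L·h

Trapezoidal AUC_0→16.5:
  [0→1]: (0.00+31.42)/2 × 1 = 15.71
  [1→4]: (31.42+24.30)/2 × 3 = 83.58
  [4→6]: (24.30+15.03)/2 × 2 = 39.33
  [6→8]: (15.03+9.11)/2 × 2 = 24.14
  [8→9.5]: (9.11+6.24)/2 × 1.5 = 11.5125
  [9.5→10.5]: (6.24+4.85)/2 × 1 = 5.545
  [10.5→16.5]: (4.85+1.07)/2 × 6 = 17.76
  Sum = 197.5775 mg/L·h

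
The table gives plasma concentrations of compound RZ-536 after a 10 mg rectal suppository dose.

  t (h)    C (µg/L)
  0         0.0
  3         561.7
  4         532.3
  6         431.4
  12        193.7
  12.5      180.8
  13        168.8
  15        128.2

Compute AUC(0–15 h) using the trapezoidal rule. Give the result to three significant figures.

Trapezoidal AUC_0→15:
  [0→3]: (0.0+561.7)/2 × 3 = 842.55
  [3→4]: (561.7+532.3)/2 × 1 = 547.0
  [4→6]: (532.3+431.4)/2 × 2 = 963.7
  [6→12]: (431.4+193.7)/2 × 6 = 1875.3
  [12→12.5]: (193.7+180.8)/2 × 0.5 = 93.625
  [12.5→13]: (180.8+168.8)/2 × 0.5 = 87.4
  [13→15]: (168.8+128.2)/2 × 2 = 297.0
  Sum = 4706.575 µg/L·h

AUC = 4710 µg/L·h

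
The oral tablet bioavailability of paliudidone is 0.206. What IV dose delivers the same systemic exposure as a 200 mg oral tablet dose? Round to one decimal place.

Systemic exposure from an extravascular dose = F × D_ev, so the equivalent IV dose is F × D_ev.
D_iv = F × D_ev = 0.206 × 200 = 41.2 mg

D_iv = 41.2 mg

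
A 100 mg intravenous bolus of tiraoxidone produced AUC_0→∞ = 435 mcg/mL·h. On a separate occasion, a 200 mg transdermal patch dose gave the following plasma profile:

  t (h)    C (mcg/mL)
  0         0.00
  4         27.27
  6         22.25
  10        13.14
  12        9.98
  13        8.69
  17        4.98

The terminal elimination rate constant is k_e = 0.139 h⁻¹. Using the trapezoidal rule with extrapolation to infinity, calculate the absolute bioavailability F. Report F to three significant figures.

F = 0.311

Trapezoidal AUC_0→17 (transdermal patch):
  [0→4]: (0.00+27.27)/2 × 4 = 54.54
  [4→6]: (27.27+22.25)/2 × 2 = 49.52
  [6→10]: (22.25+13.14)/2 × 4 = 70.78
  [10→12]: (13.14+9.98)/2 × 2 = 23.12
  [12→13]: (9.98+8.69)/2 × 1 = 9.335
  [13→17]: (8.69+4.98)/2 × 4 = 27.34
  Sum = 234.635 mcg/mL·h
Tail: C_last/k_e = 4.98/0.139 = 35.827
AUC_0→∞ (transdermal patch) = 234.635 + 35.827 = 270.462 mcg/mL·h
F = (AUC_ev/D_ev)/(AUC_iv/D_iv) = (270.462/200)/(435/100) = 1.35231/4.35 = 0.3109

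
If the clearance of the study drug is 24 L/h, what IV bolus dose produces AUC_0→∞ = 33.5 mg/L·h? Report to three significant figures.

Dose_iv = CL × AUC_0→∞
     = 24 × 33.5 = 804 mg

Dose = 804 mg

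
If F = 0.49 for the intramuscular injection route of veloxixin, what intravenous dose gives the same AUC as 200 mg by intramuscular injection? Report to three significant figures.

D_iv = 98.0 mg

Systemic exposure from an extravascular dose = F × D_ev, so the equivalent IV dose is F × D_ev.
D_iv = F × D_ev = 0.49 × 200 = 98 mg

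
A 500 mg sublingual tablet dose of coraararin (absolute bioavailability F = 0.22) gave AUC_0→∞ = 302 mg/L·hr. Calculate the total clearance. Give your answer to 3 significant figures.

CL = 0.364 L/hr

CL = F × Dose / AUC_0→∞
   = 0.22 × 500 / 302 = 0.364238 L/hr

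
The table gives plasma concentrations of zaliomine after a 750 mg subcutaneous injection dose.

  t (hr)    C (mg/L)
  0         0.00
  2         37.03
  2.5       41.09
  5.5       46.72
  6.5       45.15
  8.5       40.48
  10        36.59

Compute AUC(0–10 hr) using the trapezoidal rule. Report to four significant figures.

AUC = 377.6 mg/L·hr

Trapezoidal AUC_0→10:
  [0→2]: (0.00+37.03)/2 × 2 = 37.03
  [2→2.5]: (37.03+41.09)/2 × 0.5 = 19.53
  [2.5→5.5]: (41.09+46.72)/2 × 3 = 131.715
  [5.5→6.5]: (46.72+45.15)/2 × 1 = 45.935
  [6.5→8.5]: (45.15+40.48)/2 × 2 = 85.63
  [8.5→10]: (40.48+36.59)/2 × 1.5 = 57.8025
  Sum = 377.6425 mg/L·hr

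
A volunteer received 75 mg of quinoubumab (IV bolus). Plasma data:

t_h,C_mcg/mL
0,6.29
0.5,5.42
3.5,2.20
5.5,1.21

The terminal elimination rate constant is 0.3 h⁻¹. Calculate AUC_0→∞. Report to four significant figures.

Trapezoidal AUC_0→5.5:
  [0→0.5]: (6.29+5.42)/2 × 0.5 = 2.9275
  [0.5→3.5]: (5.42+2.20)/2 × 3 = 11.43
  [3.5→5.5]: (2.20+1.21)/2 × 2 = 3.41
  Sum = 17.7675 mcg/mL·h
Extrapolated tail: C_last / k_e = 1.21 / 0.3 = 4.033
AUC_0→∞ = 17.7675 + 4.033 = 21.8005 mcg/mL·h

AUC = 21.80 mcg/mL·h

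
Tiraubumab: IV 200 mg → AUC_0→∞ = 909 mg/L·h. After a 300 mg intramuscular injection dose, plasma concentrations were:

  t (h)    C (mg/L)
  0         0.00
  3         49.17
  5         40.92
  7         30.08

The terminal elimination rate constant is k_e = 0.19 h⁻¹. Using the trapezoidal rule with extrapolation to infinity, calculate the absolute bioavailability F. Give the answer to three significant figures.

F = 0.288

Trapezoidal AUC_0→7 (intramuscular injection):
  [0→3]: (0.00+49.17)/2 × 3 = 73.755
  [3→5]: (49.17+40.92)/2 × 2 = 90.09
  [5→7]: (40.92+30.08)/2 × 2 = 71.0
  Sum = 234.845 mg/L·h
Tail: C_last/k_e = 30.08/0.19 = 158.316
AUC_0→∞ (intramuscular injection) = 234.845 + 158.316 = 393.161 mg/L·h
F = (AUC_ev/D_ev)/(AUC_iv/D_iv) = (393.161/300)/(909/200) = 1.31054/4.545 = 0.2883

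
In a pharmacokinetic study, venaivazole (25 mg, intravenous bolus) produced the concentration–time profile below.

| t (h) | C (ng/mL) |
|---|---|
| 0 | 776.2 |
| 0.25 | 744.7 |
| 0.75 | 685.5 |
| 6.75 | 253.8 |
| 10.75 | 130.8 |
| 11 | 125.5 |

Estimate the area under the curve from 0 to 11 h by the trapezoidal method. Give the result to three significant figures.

AUC = 4170 ng/mL·h

Trapezoidal AUC_0→11:
  [0→0.25]: (776.2+744.7)/2 × 0.25 = 190.1125
  [0.25→0.75]: (744.7+685.5)/2 × 0.5 = 357.55
  [0.75→6.75]: (685.5+253.8)/2 × 6 = 2817.9
  [6.75→10.75]: (253.8+130.8)/2 × 4 = 769.2
  [10.75→11]: (130.8+125.5)/2 × 0.25 = 32.0375
  Sum = 4166.8 ng/mL·h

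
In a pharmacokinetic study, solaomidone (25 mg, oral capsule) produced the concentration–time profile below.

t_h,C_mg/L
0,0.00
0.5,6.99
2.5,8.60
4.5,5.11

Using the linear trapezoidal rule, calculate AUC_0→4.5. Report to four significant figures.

AUC = 31.05 mg/L·h

Trapezoidal AUC_0→4.5:
  [0→0.5]: (0.00+6.99)/2 × 0.5 = 1.7475
  [0.5→2.5]: (6.99+8.60)/2 × 2 = 15.59
  [2.5→4.5]: (8.60+5.11)/2 × 2 = 13.71
  Sum = 31.0475 mg/L·h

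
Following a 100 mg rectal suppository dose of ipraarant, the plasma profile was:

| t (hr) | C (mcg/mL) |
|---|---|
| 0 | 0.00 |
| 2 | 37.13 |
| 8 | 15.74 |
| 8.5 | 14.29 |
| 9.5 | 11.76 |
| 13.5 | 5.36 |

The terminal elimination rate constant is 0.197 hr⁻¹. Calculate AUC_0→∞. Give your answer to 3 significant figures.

Trapezoidal AUC_0→13.5:
  [0→2]: (0.00+37.13)/2 × 2 = 37.13
  [2→8]: (37.13+15.74)/2 × 6 = 158.61
  [8→8.5]: (15.74+14.29)/2 × 0.5 = 7.5075
  [8.5→9.5]: (14.29+11.76)/2 × 1 = 13.025
  [9.5→13.5]: (11.76+5.36)/2 × 4 = 34.24
  Sum = 250.5125 mcg/mL·hr
Extrapolated tail: C_last / k_e = 5.36 / 0.197 = 27.208
AUC_0→∞ = 250.5125 + 27.208 = 277.7205 mcg/mL·hr

AUC = 278 mcg/mL·hr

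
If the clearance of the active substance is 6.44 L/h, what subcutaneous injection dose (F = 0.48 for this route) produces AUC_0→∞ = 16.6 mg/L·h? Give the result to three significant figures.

Dose = 223 mg

Dose = CL × AUC_0→∞ / F
     = 6.44 × 16.6 / 0.48 = 222.717 mg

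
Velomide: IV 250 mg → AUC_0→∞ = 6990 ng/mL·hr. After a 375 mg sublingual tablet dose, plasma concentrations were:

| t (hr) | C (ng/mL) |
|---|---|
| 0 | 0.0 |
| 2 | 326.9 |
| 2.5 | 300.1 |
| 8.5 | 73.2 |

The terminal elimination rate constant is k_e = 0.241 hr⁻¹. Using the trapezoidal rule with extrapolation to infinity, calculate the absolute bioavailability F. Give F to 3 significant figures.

Trapezoidal AUC_0→8.5 (sublingual tablet):
  [0→2]: (0.0+326.9)/2 × 2 = 326.9
  [2→2.5]: (326.9+300.1)/2 × 0.5 = 156.75
  [2.5→8.5]: (300.1+73.2)/2 × 6 = 1119.9
  Sum = 1603.55 ng/mL·hr
Tail: C_last/k_e = 73.2/0.241 = 303.734
AUC_0→∞ (sublingual tablet) = 1603.55 + 303.734 = 1907.284 ng/mL·hr
F = (AUC_ev/D_ev)/(AUC_iv/D_iv) = (1907.284/375)/(6990/250) = 5.08609/27.96 = 0.1819

F = 0.182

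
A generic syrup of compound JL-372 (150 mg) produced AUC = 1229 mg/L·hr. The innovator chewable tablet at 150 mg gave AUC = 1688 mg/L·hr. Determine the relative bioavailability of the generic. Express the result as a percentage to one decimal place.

F_rel = (AUC_test/D_test) / (AUC_ref/D_ref)
      = (1229/150) / (1688/150)
      = 8.19333 / 11.2533 = 0.7281 = 72.81%

F_rel = 72.8%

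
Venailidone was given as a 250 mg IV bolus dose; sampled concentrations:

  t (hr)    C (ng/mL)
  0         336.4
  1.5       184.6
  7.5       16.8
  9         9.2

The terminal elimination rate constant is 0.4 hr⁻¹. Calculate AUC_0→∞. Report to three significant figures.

Trapezoidal AUC_0→9:
  [0→1.5]: (336.4+184.6)/2 × 1.5 = 390.75
  [1.5→7.5]: (184.6+16.8)/2 × 6 = 604.2
  [7.5→9]: (16.8+9.2)/2 × 1.5 = 19.5
  Sum = 1014.45 ng/mL·hr
Extrapolated tail: C_last / k_e = 9.2 / 0.4 = 23.000
AUC_0→∞ = 1014.45 + 23.000 = 1037.45 ng/mL·hr

AUC = 1040 ng/mL·hr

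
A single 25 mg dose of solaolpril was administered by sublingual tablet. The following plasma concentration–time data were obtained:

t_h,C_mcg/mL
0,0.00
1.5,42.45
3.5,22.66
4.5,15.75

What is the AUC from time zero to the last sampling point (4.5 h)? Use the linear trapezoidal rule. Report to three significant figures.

Trapezoidal AUC_0→4.5:
  [0→1.5]: (0.00+42.45)/2 × 1.5 = 31.8375
  [1.5→3.5]: (42.45+22.66)/2 × 2 = 65.11
  [3.5→4.5]: (22.66+15.75)/2 × 1 = 19.205
  Sum = 116.1525 mcg/mL·h

AUC = 116 mcg/mL·h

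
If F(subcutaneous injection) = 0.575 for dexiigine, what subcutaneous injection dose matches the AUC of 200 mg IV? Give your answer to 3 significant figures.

For equal systemic exposure: F × D_ev = D_iv
D_ev = D_iv / F = 200 / 0.575 = 347.826 mg

D_subcutaneous = 348 mg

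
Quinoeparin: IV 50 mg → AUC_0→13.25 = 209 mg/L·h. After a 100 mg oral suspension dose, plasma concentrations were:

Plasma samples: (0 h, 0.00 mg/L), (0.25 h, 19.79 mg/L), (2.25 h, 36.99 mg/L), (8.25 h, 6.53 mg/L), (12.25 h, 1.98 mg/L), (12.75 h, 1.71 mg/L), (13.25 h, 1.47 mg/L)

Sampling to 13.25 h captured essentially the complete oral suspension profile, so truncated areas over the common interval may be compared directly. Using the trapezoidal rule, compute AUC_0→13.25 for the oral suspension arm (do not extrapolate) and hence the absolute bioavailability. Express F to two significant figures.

F = 0.50

Trapezoidal AUC_0→13.25 (oral suspension):
  [0→0.25]: (0.00+19.79)/2 × 0.25 = 2.47375
  [0.25→2.25]: (19.79+36.99)/2 × 2 = 56.78
  [2.25→8.25]: (36.99+6.53)/2 × 6 = 130.56
  [8.25→12.25]: (6.53+1.98)/2 × 4 = 17.02
  [12.25→12.75]: (1.98+1.71)/2 × 0.5 = 0.9225
  [12.75→13.25]: (1.71+1.47)/2 × 0.5 = 0.795
  Sum = 208.55125 mg/L·h
F = (AUC_ev/D_ev)/(AUC_iv/D_iv) = (208.55125/100)/(209/50) = 2.0855125/4.18 = 0.4989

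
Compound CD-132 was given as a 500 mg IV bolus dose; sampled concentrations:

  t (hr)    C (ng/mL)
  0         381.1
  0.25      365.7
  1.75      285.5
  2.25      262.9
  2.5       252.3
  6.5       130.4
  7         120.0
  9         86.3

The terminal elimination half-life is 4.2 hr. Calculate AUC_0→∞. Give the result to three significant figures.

Trapezoidal AUC_0→9:
  [0→0.25]: (381.1+365.7)/2 × 0.25 = 93.35
  [0.25→1.75]: (365.7+285.5)/2 × 1.5 = 488.4
  [1.75→2.25]: (285.5+262.9)/2 × 0.5 = 137.1
  [2.25→2.5]: (262.9+252.3)/2 × 0.25 = 64.4
  [2.5→6.5]: (252.3+130.4)/2 × 4 = 765.4
  [6.5→7]: (130.4+120.0)/2 × 0.5 = 62.6
  [7→9]: (120.0+86.3)/2 × 2 = 206.3
  Sum = 1817.55 ng/mL·hr
k_e = ln2 / t½ = 0.693147 / 4.2 = 0.1650 hr^-1
Extrapolated tail: C_last / k_e = 86.3 / 0.165 = 523.030
AUC_0→∞ = 1817.55 + 523.030 = 2340.58 ng/mL·hr

AUC = 2340 ng/mL·hr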